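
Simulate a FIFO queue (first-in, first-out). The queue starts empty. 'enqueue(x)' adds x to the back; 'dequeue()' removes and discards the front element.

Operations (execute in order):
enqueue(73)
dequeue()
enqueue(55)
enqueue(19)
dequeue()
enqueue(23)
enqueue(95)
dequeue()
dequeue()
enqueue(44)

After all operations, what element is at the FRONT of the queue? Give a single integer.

enqueue(73): queue = [73]
dequeue(): queue = []
enqueue(55): queue = [55]
enqueue(19): queue = [55, 19]
dequeue(): queue = [19]
enqueue(23): queue = [19, 23]
enqueue(95): queue = [19, 23, 95]
dequeue(): queue = [23, 95]
dequeue(): queue = [95]
enqueue(44): queue = [95, 44]

Answer: 95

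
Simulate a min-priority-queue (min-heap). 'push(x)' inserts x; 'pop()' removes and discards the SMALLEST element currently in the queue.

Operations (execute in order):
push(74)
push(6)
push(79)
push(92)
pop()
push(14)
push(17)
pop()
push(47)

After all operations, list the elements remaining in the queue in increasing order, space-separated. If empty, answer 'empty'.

Answer: 17 47 74 79 92

Derivation:
push(74): heap contents = [74]
push(6): heap contents = [6, 74]
push(79): heap contents = [6, 74, 79]
push(92): heap contents = [6, 74, 79, 92]
pop() → 6: heap contents = [74, 79, 92]
push(14): heap contents = [14, 74, 79, 92]
push(17): heap contents = [14, 17, 74, 79, 92]
pop() → 14: heap contents = [17, 74, 79, 92]
push(47): heap contents = [17, 47, 74, 79, 92]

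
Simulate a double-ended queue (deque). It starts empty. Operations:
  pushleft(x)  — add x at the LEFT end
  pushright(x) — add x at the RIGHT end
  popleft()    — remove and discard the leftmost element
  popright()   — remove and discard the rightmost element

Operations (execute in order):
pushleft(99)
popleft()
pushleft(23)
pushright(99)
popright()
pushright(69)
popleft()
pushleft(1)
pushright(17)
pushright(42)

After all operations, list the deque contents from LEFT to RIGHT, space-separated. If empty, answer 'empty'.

Answer: 1 69 17 42

Derivation:
pushleft(99): [99]
popleft(): []
pushleft(23): [23]
pushright(99): [23, 99]
popright(): [23]
pushright(69): [23, 69]
popleft(): [69]
pushleft(1): [1, 69]
pushright(17): [1, 69, 17]
pushright(42): [1, 69, 17, 42]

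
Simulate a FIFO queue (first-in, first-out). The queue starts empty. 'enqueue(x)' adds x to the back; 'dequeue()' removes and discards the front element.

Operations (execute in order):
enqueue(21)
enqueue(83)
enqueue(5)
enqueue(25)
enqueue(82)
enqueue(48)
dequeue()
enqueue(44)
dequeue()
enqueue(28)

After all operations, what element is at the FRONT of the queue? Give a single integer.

Answer: 5

Derivation:
enqueue(21): queue = [21]
enqueue(83): queue = [21, 83]
enqueue(5): queue = [21, 83, 5]
enqueue(25): queue = [21, 83, 5, 25]
enqueue(82): queue = [21, 83, 5, 25, 82]
enqueue(48): queue = [21, 83, 5, 25, 82, 48]
dequeue(): queue = [83, 5, 25, 82, 48]
enqueue(44): queue = [83, 5, 25, 82, 48, 44]
dequeue(): queue = [5, 25, 82, 48, 44]
enqueue(28): queue = [5, 25, 82, 48, 44, 28]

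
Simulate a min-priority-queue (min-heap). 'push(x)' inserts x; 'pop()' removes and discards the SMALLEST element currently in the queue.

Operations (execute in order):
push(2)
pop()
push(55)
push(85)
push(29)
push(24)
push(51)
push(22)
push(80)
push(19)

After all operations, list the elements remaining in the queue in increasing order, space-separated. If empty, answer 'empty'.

push(2): heap contents = [2]
pop() → 2: heap contents = []
push(55): heap contents = [55]
push(85): heap contents = [55, 85]
push(29): heap contents = [29, 55, 85]
push(24): heap contents = [24, 29, 55, 85]
push(51): heap contents = [24, 29, 51, 55, 85]
push(22): heap contents = [22, 24, 29, 51, 55, 85]
push(80): heap contents = [22, 24, 29, 51, 55, 80, 85]
push(19): heap contents = [19, 22, 24, 29, 51, 55, 80, 85]

Answer: 19 22 24 29 51 55 80 85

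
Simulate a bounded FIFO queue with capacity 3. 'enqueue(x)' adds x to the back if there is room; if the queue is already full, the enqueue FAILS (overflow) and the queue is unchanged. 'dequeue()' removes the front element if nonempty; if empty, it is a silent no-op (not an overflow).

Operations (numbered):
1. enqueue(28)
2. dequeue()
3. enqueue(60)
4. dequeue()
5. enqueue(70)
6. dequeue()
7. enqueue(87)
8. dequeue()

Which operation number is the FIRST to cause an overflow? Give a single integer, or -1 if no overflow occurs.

Answer: -1

Derivation:
1. enqueue(28): size=1
2. dequeue(): size=0
3. enqueue(60): size=1
4. dequeue(): size=0
5. enqueue(70): size=1
6. dequeue(): size=0
7. enqueue(87): size=1
8. dequeue(): size=0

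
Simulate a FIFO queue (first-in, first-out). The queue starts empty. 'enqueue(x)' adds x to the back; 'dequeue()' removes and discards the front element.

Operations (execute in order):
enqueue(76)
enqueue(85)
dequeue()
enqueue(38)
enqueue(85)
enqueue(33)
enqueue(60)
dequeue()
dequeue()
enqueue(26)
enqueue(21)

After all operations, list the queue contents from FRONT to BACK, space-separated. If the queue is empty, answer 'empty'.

enqueue(76): [76]
enqueue(85): [76, 85]
dequeue(): [85]
enqueue(38): [85, 38]
enqueue(85): [85, 38, 85]
enqueue(33): [85, 38, 85, 33]
enqueue(60): [85, 38, 85, 33, 60]
dequeue(): [38, 85, 33, 60]
dequeue(): [85, 33, 60]
enqueue(26): [85, 33, 60, 26]
enqueue(21): [85, 33, 60, 26, 21]

Answer: 85 33 60 26 21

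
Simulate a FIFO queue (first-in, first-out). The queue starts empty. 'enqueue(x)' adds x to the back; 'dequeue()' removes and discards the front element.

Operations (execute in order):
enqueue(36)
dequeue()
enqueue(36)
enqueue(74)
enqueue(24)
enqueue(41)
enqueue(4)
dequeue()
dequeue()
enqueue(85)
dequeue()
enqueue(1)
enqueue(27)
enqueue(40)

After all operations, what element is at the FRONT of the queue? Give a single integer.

Answer: 41

Derivation:
enqueue(36): queue = [36]
dequeue(): queue = []
enqueue(36): queue = [36]
enqueue(74): queue = [36, 74]
enqueue(24): queue = [36, 74, 24]
enqueue(41): queue = [36, 74, 24, 41]
enqueue(4): queue = [36, 74, 24, 41, 4]
dequeue(): queue = [74, 24, 41, 4]
dequeue(): queue = [24, 41, 4]
enqueue(85): queue = [24, 41, 4, 85]
dequeue(): queue = [41, 4, 85]
enqueue(1): queue = [41, 4, 85, 1]
enqueue(27): queue = [41, 4, 85, 1, 27]
enqueue(40): queue = [41, 4, 85, 1, 27, 40]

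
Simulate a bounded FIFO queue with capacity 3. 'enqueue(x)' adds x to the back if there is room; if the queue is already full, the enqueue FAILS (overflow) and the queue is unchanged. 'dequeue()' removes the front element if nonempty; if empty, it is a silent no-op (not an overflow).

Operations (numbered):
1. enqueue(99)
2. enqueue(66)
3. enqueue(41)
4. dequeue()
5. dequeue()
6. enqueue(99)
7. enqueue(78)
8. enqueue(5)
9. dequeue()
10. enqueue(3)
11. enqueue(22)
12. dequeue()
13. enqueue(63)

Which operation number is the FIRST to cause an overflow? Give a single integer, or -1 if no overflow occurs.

Answer: 8

Derivation:
1. enqueue(99): size=1
2. enqueue(66): size=2
3. enqueue(41): size=3
4. dequeue(): size=2
5. dequeue(): size=1
6. enqueue(99): size=2
7. enqueue(78): size=3
8. enqueue(5): size=3=cap → OVERFLOW (fail)
9. dequeue(): size=2
10. enqueue(3): size=3
11. enqueue(22): size=3=cap → OVERFLOW (fail)
12. dequeue(): size=2
13. enqueue(63): size=3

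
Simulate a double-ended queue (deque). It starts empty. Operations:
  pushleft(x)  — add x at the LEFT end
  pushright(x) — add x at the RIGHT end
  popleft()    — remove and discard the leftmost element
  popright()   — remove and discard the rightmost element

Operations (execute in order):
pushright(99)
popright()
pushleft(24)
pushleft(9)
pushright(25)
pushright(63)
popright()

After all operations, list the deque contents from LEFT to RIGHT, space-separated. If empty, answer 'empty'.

pushright(99): [99]
popright(): []
pushleft(24): [24]
pushleft(9): [9, 24]
pushright(25): [9, 24, 25]
pushright(63): [9, 24, 25, 63]
popright(): [9, 24, 25]

Answer: 9 24 25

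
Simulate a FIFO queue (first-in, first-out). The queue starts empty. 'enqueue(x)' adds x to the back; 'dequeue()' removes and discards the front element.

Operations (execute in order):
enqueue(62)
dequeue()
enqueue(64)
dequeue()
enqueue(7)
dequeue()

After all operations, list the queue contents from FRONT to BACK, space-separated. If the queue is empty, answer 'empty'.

enqueue(62): [62]
dequeue(): []
enqueue(64): [64]
dequeue(): []
enqueue(7): [7]
dequeue(): []

Answer: empty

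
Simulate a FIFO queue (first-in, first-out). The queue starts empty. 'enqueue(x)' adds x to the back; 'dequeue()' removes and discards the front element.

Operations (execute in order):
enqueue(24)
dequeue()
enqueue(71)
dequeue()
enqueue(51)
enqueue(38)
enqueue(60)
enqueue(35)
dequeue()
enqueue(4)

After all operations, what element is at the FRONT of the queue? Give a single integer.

enqueue(24): queue = [24]
dequeue(): queue = []
enqueue(71): queue = [71]
dequeue(): queue = []
enqueue(51): queue = [51]
enqueue(38): queue = [51, 38]
enqueue(60): queue = [51, 38, 60]
enqueue(35): queue = [51, 38, 60, 35]
dequeue(): queue = [38, 60, 35]
enqueue(4): queue = [38, 60, 35, 4]

Answer: 38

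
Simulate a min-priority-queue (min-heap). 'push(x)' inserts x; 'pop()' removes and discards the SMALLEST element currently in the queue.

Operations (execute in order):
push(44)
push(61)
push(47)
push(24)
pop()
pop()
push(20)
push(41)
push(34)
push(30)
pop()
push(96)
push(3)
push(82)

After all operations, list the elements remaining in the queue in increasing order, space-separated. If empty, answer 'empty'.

push(44): heap contents = [44]
push(61): heap contents = [44, 61]
push(47): heap contents = [44, 47, 61]
push(24): heap contents = [24, 44, 47, 61]
pop() → 24: heap contents = [44, 47, 61]
pop() → 44: heap contents = [47, 61]
push(20): heap contents = [20, 47, 61]
push(41): heap contents = [20, 41, 47, 61]
push(34): heap contents = [20, 34, 41, 47, 61]
push(30): heap contents = [20, 30, 34, 41, 47, 61]
pop() → 20: heap contents = [30, 34, 41, 47, 61]
push(96): heap contents = [30, 34, 41, 47, 61, 96]
push(3): heap contents = [3, 30, 34, 41, 47, 61, 96]
push(82): heap contents = [3, 30, 34, 41, 47, 61, 82, 96]

Answer: 3 30 34 41 47 61 82 96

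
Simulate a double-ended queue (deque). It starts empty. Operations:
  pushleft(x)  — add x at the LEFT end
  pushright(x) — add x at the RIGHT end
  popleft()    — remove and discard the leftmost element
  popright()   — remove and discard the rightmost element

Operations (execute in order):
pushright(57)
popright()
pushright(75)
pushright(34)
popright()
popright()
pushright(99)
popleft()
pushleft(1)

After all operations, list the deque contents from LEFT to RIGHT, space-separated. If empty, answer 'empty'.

Answer: 1

Derivation:
pushright(57): [57]
popright(): []
pushright(75): [75]
pushright(34): [75, 34]
popright(): [75]
popright(): []
pushright(99): [99]
popleft(): []
pushleft(1): [1]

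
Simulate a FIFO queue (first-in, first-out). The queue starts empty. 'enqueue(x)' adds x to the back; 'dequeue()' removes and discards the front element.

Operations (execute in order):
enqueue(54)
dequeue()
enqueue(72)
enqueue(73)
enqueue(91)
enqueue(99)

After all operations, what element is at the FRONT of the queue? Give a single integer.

Answer: 72

Derivation:
enqueue(54): queue = [54]
dequeue(): queue = []
enqueue(72): queue = [72]
enqueue(73): queue = [72, 73]
enqueue(91): queue = [72, 73, 91]
enqueue(99): queue = [72, 73, 91, 99]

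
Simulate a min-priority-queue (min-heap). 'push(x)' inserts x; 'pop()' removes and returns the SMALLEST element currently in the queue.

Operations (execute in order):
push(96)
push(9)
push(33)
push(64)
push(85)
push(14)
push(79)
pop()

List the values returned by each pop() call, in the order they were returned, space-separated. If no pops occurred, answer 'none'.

Answer: 9

Derivation:
push(96): heap contents = [96]
push(9): heap contents = [9, 96]
push(33): heap contents = [9, 33, 96]
push(64): heap contents = [9, 33, 64, 96]
push(85): heap contents = [9, 33, 64, 85, 96]
push(14): heap contents = [9, 14, 33, 64, 85, 96]
push(79): heap contents = [9, 14, 33, 64, 79, 85, 96]
pop() → 9: heap contents = [14, 33, 64, 79, 85, 96]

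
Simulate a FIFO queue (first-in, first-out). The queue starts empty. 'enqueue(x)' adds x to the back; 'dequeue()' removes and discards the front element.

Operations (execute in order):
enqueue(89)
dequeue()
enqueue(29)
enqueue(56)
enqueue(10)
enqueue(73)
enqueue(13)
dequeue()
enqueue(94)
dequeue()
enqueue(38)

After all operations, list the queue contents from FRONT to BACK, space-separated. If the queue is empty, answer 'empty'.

Answer: 10 73 13 94 38

Derivation:
enqueue(89): [89]
dequeue(): []
enqueue(29): [29]
enqueue(56): [29, 56]
enqueue(10): [29, 56, 10]
enqueue(73): [29, 56, 10, 73]
enqueue(13): [29, 56, 10, 73, 13]
dequeue(): [56, 10, 73, 13]
enqueue(94): [56, 10, 73, 13, 94]
dequeue(): [10, 73, 13, 94]
enqueue(38): [10, 73, 13, 94, 38]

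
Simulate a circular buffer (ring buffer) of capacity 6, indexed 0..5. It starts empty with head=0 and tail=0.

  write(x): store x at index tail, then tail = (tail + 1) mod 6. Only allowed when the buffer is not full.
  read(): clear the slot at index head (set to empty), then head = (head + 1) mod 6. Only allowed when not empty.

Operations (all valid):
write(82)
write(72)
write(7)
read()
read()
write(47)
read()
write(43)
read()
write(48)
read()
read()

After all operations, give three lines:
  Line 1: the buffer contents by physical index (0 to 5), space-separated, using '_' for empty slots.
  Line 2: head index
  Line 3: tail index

Answer: _ _ _ _ _ _
0
0

Derivation:
write(82): buf=[82 _ _ _ _ _], head=0, tail=1, size=1
write(72): buf=[82 72 _ _ _ _], head=0, tail=2, size=2
write(7): buf=[82 72 7 _ _ _], head=0, tail=3, size=3
read(): buf=[_ 72 7 _ _ _], head=1, tail=3, size=2
read(): buf=[_ _ 7 _ _ _], head=2, tail=3, size=1
write(47): buf=[_ _ 7 47 _ _], head=2, tail=4, size=2
read(): buf=[_ _ _ 47 _ _], head=3, tail=4, size=1
write(43): buf=[_ _ _ 47 43 _], head=3, tail=5, size=2
read(): buf=[_ _ _ _ 43 _], head=4, tail=5, size=1
write(48): buf=[_ _ _ _ 43 48], head=4, tail=0, size=2
read(): buf=[_ _ _ _ _ 48], head=5, tail=0, size=1
read(): buf=[_ _ _ _ _ _], head=0, tail=0, size=0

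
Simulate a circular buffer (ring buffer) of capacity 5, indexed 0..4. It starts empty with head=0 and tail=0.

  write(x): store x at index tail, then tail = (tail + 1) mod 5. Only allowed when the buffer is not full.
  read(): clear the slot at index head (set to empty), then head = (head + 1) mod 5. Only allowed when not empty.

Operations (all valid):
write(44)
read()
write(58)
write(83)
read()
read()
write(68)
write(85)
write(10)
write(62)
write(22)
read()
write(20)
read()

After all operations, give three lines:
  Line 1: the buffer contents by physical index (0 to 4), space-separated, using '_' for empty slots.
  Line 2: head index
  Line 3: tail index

write(44): buf=[44 _ _ _ _], head=0, tail=1, size=1
read(): buf=[_ _ _ _ _], head=1, tail=1, size=0
write(58): buf=[_ 58 _ _ _], head=1, tail=2, size=1
write(83): buf=[_ 58 83 _ _], head=1, tail=3, size=2
read(): buf=[_ _ 83 _ _], head=2, tail=3, size=1
read(): buf=[_ _ _ _ _], head=3, tail=3, size=0
write(68): buf=[_ _ _ 68 _], head=3, tail=4, size=1
write(85): buf=[_ _ _ 68 85], head=3, tail=0, size=2
write(10): buf=[10 _ _ 68 85], head=3, tail=1, size=3
write(62): buf=[10 62 _ 68 85], head=3, tail=2, size=4
write(22): buf=[10 62 22 68 85], head=3, tail=3, size=5
read(): buf=[10 62 22 _ 85], head=4, tail=3, size=4
write(20): buf=[10 62 22 20 85], head=4, tail=4, size=5
read(): buf=[10 62 22 20 _], head=0, tail=4, size=4

Answer: 10 62 22 20 _
0
4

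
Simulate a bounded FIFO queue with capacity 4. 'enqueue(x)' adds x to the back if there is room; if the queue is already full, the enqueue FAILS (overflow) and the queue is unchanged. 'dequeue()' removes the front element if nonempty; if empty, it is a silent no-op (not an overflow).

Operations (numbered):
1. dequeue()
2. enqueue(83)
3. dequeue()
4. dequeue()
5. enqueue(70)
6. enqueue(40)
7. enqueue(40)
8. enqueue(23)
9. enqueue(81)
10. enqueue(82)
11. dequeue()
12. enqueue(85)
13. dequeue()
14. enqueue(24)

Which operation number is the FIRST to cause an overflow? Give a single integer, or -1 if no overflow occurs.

1. dequeue(): empty, no-op, size=0
2. enqueue(83): size=1
3. dequeue(): size=0
4. dequeue(): empty, no-op, size=0
5. enqueue(70): size=1
6. enqueue(40): size=2
7. enqueue(40): size=3
8. enqueue(23): size=4
9. enqueue(81): size=4=cap → OVERFLOW (fail)
10. enqueue(82): size=4=cap → OVERFLOW (fail)
11. dequeue(): size=3
12. enqueue(85): size=4
13. dequeue(): size=3
14. enqueue(24): size=4

Answer: 9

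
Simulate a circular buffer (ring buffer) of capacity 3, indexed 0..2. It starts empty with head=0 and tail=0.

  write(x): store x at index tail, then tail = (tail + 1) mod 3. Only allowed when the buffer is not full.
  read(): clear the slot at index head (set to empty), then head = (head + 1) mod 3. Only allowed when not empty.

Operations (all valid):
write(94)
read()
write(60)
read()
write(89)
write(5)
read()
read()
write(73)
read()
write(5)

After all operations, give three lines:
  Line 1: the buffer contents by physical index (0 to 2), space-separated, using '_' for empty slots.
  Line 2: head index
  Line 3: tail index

Answer: _ _ 5
2
0

Derivation:
write(94): buf=[94 _ _], head=0, tail=1, size=1
read(): buf=[_ _ _], head=1, tail=1, size=0
write(60): buf=[_ 60 _], head=1, tail=2, size=1
read(): buf=[_ _ _], head=2, tail=2, size=0
write(89): buf=[_ _ 89], head=2, tail=0, size=1
write(5): buf=[5 _ 89], head=2, tail=1, size=2
read(): buf=[5 _ _], head=0, tail=1, size=1
read(): buf=[_ _ _], head=1, tail=1, size=0
write(73): buf=[_ 73 _], head=1, tail=2, size=1
read(): buf=[_ _ _], head=2, tail=2, size=0
write(5): buf=[_ _ 5], head=2, tail=0, size=1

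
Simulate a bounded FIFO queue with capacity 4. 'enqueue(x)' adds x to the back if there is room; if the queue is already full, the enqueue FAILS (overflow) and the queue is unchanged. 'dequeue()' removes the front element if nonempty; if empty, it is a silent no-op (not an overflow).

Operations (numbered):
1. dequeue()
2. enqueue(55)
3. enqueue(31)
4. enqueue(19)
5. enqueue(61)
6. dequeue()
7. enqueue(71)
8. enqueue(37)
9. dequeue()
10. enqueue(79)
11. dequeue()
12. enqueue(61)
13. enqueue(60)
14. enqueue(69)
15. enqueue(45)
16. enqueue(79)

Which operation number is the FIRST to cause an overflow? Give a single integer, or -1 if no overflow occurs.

Answer: 8

Derivation:
1. dequeue(): empty, no-op, size=0
2. enqueue(55): size=1
3. enqueue(31): size=2
4. enqueue(19): size=3
5. enqueue(61): size=4
6. dequeue(): size=3
7. enqueue(71): size=4
8. enqueue(37): size=4=cap → OVERFLOW (fail)
9. dequeue(): size=3
10. enqueue(79): size=4
11. dequeue(): size=3
12. enqueue(61): size=4
13. enqueue(60): size=4=cap → OVERFLOW (fail)
14. enqueue(69): size=4=cap → OVERFLOW (fail)
15. enqueue(45): size=4=cap → OVERFLOW (fail)
16. enqueue(79): size=4=cap → OVERFLOW (fail)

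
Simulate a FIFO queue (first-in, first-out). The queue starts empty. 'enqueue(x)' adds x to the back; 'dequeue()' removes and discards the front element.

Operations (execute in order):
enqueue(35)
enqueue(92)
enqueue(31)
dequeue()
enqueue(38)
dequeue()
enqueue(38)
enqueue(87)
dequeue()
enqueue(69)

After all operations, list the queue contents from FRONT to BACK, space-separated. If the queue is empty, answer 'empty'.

Answer: 38 38 87 69

Derivation:
enqueue(35): [35]
enqueue(92): [35, 92]
enqueue(31): [35, 92, 31]
dequeue(): [92, 31]
enqueue(38): [92, 31, 38]
dequeue(): [31, 38]
enqueue(38): [31, 38, 38]
enqueue(87): [31, 38, 38, 87]
dequeue(): [38, 38, 87]
enqueue(69): [38, 38, 87, 69]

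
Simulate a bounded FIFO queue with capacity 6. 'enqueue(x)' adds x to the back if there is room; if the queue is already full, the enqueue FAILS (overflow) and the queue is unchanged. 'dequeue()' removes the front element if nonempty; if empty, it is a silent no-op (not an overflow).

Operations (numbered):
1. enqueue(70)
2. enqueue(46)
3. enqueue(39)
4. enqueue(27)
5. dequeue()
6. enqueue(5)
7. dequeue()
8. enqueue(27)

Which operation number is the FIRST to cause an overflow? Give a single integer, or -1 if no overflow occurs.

Answer: -1

Derivation:
1. enqueue(70): size=1
2. enqueue(46): size=2
3. enqueue(39): size=3
4. enqueue(27): size=4
5. dequeue(): size=3
6. enqueue(5): size=4
7. dequeue(): size=3
8. enqueue(27): size=4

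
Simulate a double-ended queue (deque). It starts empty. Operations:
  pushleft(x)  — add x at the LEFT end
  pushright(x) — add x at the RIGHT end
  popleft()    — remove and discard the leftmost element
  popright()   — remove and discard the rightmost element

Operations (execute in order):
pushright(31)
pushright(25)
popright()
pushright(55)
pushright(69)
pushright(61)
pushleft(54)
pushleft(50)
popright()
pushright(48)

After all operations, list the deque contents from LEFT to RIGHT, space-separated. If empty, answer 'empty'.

pushright(31): [31]
pushright(25): [31, 25]
popright(): [31]
pushright(55): [31, 55]
pushright(69): [31, 55, 69]
pushright(61): [31, 55, 69, 61]
pushleft(54): [54, 31, 55, 69, 61]
pushleft(50): [50, 54, 31, 55, 69, 61]
popright(): [50, 54, 31, 55, 69]
pushright(48): [50, 54, 31, 55, 69, 48]

Answer: 50 54 31 55 69 48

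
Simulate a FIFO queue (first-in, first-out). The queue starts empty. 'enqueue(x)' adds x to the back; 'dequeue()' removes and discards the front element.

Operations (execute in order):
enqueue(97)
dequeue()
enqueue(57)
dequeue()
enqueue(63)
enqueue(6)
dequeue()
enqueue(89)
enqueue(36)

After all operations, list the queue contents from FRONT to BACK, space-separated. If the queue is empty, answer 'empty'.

enqueue(97): [97]
dequeue(): []
enqueue(57): [57]
dequeue(): []
enqueue(63): [63]
enqueue(6): [63, 6]
dequeue(): [6]
enqueue(89): [6, 89]
enqueue(36): [6, 89, 36]

Answer: 6 89 36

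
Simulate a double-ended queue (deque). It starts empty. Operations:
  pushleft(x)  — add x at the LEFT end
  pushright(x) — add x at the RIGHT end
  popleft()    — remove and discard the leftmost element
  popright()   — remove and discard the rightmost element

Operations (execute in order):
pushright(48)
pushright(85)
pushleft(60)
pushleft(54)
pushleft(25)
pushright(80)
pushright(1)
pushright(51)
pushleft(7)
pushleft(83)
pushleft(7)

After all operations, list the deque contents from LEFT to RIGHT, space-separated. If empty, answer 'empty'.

pushright(48): [48]
pushright(85): [48, 85]
pushleft(60): [60, 48, 85]
pushleft(54): [54, 60, 48, 85]
pushleft(25): [25, 54, 60, 48, 85]
pushright(80): [25, 54, 60, 48, 85, 80]
pushright(1): [25, 54, 60, 48, 85, 80, 1]
pushright(51): [25, 54, 60, 48, 85, 80, 1, 51]
pushleft(7): [7, 25, 54, 60, 48, 85, 80, 1, 51]
pushleft(83): [83, 7, 25, 54, 60, 48, 85, 80, 1, 51]
pushleft(7): [7, 83, 7, 25, 54, 60, 48, 85, 80, 1, 51]

Answer: 7 83 7 25 54 60 48 85 80 1 51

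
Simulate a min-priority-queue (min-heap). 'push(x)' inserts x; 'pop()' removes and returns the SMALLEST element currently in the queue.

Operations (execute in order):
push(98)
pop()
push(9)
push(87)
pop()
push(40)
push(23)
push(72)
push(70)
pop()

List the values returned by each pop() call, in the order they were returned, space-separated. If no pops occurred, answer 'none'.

push(98): heap contents = [98]
pop() → 98: heap contents = []
push(9): heap contents = [9]
push(87): heap contents = [9, 87]
pop() → 9: heap contents = [87]
push(40): heap contents = [40, 87]
push(23): heap contents = [23, 40, 87]
push(72): heap contents = [23, 40, 72, 87]
push(70): heap contents = [23, 40, 70, 72, 87]
pop() → 23: heap contents = [40, 70, 72, 87]

Answer: 98 9 23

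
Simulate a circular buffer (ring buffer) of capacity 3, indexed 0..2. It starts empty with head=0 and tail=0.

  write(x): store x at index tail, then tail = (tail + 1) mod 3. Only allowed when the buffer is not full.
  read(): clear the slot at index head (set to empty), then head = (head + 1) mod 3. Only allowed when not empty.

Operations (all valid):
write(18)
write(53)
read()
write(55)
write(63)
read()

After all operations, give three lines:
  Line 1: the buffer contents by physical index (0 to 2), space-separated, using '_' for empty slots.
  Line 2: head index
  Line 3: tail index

write(18): buf=[18 _ _], head=0, tail=1, size=1
write(53): buf=[18 53 _], head=0, tail=2, size=2
read(): buf=[_ 53 _], head=1, tail=2, size=1
write(55): buf=[_ 53 55], head=1, tail=0, size=2
write(63): buf=[63 53 55], head=1, tail=1, size=3
read(): buf=[63 _ 55], head=2, tail=1, size=2

Answer: 63 _ 55
2
1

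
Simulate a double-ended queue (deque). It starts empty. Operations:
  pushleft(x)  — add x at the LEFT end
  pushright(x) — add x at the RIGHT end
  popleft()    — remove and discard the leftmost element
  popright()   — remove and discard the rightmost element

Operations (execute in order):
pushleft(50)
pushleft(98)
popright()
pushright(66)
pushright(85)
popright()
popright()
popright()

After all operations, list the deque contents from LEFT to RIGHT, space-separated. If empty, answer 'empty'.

Answer: empty

Derivation:
pushleft(50): [50]
pushleft(98): [98, 50]
popright(): [98]
pushright(66): [98, 66]
pushright(85): [98, 66, 85]
popright(): [98, 66]
popright(): [98]
popright(): []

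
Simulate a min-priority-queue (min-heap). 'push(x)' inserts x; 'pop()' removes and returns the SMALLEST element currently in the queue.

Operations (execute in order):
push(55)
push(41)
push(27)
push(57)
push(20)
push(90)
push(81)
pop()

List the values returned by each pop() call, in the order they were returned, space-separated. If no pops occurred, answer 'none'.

Answer: 20

Derivation:
push(55): heap contents = [55]
push(41): heap contents = [41, 55]
push(27): heap contents = [27, 41, 55]
push(57): heap contents = [27, 41, 55, 57]
push(20): heap contents = [20, 27, 41, 55, 57]
push(90): heap contents = [20, 27, 41, 55, 57, 90]
push(81): heap contents = [20, 27, 41, 55, 57, 81, 90]
pop() → 20: heap contents = [27, 41, 55, 57, 81, 90]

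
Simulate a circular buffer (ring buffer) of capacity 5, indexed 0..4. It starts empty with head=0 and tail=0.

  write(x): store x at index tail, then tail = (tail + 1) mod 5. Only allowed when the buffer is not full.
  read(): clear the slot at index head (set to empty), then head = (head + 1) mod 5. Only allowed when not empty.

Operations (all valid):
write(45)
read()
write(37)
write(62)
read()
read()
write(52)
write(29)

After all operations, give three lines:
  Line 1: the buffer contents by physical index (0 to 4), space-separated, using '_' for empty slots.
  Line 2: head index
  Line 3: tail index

write(45): buf=[45 _ _ _ _], head=0, tail=1, size=1
read(): buf=[_ _ _ _ _], head=1, tail=1, size=0
write(37): buf=[_ 37 _ _ _], head=1, tail=2, size=1
write(62): buf=[_ 37 62 _ _], head=1, tail=3, size=2
read(): buf=[_ _ 62 _ _], head=2, tail=3, size=1
read(): buf=[_ _ _ _ _], head=3, tail=3, size=0
write(52): buf=[_ _ _ 52 _], head=3, tail=4, size=1
write(29): buf=[_ _ _ 52 29], head=3, tail=0, size=2

Answer: _ _ _ 52 29
3
0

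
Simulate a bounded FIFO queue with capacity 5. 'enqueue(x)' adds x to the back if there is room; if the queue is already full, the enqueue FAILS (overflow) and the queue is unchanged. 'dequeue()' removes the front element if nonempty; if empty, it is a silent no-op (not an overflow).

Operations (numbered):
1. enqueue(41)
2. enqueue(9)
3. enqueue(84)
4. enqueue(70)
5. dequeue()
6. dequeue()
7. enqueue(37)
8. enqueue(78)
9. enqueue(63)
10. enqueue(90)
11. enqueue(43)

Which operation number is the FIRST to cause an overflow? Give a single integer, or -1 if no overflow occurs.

Answer: 10

Derivation:
1. enqueue(41): size=1
2. enqueue(9): size=2
3. enqueue(84): size=3
4. enqueue(70): size=4
5. dequeue(): size=3
6. dequeue(): size=2
7. enqueue(37): size=3
8. enqueue(78): size=4
9. enqueue(63): size=5
10. enqueue(90): size=5=cap → OVERFLOW (fail)
11. enqueue(43): size=5=cap → OVERFLOW (fail)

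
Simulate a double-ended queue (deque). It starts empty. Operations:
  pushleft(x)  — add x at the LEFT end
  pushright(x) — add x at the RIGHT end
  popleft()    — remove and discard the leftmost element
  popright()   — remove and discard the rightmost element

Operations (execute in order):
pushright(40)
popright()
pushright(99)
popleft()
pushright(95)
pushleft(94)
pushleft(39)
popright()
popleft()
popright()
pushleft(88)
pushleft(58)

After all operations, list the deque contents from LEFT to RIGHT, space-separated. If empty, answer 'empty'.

pushright(40): [40]
popright(): []
pushright(99): [99]
popleft(): []
pushright(95): [95]
pushleft(94): [94, 95]
pushleft(39): [39, 94, 95]
popright(): [39, 94]
popleft(): [94]
popright(): []
pushleft(88): [88]
pushleft(58): [58, 88]

Answer: 58 88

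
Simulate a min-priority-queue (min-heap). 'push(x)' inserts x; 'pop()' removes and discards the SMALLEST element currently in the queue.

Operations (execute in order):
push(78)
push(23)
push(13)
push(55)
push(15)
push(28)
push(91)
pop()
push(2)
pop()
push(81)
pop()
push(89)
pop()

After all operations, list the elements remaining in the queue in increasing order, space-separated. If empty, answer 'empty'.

push(78): heap contents = [78]
push(23): heap contents = [23, 78]
push(13): heap contents = [13, 23, 78]
push(55): heap contents = [13, 23, 55, 78]
push(15): heap contents = [13, 15, 23, 55, 78]
push(28): heap contents = [13, 15, 23, 28, 55, 78]
push(91): heap contents = [13, 15, 23, 28, 55, 78, 91]
pop() → 13: heap contents = [15, 23, 28, 55, 78, 91]
push(2): heap contents = [2, 15, 23, 28, 55, 78, 91]
pop() → 2: heap contents = [15, 23, 28, 55, 78, 91]
push(81): heap contents = [15, 23, 28, 55, 78, 81, 91]
pop() → 15: heap contents = [23, 28, 55, 78, 81, 91]
push(89): heap contents = [23, 28, 55, 78, 81, 89, 91]
pop() → 23: heap contents = [28, 55, 78, 81, 89, 91]

Answer: 28 55 78 81 89 91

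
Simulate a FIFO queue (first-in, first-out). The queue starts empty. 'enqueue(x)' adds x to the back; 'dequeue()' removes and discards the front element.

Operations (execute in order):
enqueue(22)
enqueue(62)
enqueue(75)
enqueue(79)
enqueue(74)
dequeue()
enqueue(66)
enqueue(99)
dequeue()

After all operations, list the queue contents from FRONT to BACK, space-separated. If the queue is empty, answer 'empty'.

Answer: 75 79 74 66 99

Derivation:
enqueue(22): [22]
enqueue(62): [22, 62]
enqueue(75): [22, 62, 75]
enqueue(79): [22, 62, 75, 79]
enqueue(74): [22, 62, 75, 79, 74]
dequeue(): [62, 75, 79, 74]
enqueue(66): [62, 75, 79, 74, 66]
enqueue(99): [62, 75, 79, 74, 66, 99]
dequeue(): [75, 79, 74, 66, 99]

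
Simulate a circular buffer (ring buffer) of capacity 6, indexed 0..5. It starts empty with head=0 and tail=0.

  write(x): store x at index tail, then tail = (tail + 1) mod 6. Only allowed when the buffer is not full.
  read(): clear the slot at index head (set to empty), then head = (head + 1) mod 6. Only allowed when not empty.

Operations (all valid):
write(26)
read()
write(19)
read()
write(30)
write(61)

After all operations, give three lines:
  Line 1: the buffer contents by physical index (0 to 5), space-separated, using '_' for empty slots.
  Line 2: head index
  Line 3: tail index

write(26): buf=[26 _ _ _ _ _], head=0, tail=1, size=1
read(): buf=[_ _ _ _ _ _], head=1, tail=1, size=0
write(19): buf=[_ 19 _ _ _ _], head=1, tail=2, size=1
read(): buf=[_ _ _ _ _ _], head=2, tail=2, size=0
write(30): buf=[_ _ 30 _ _ _], head=2, tail=3, size=1
write(61): buf=[_ _ 30 61 _ _], head=2, tail=4, size=2

Answer: _ _ 30 61 _ _
2
4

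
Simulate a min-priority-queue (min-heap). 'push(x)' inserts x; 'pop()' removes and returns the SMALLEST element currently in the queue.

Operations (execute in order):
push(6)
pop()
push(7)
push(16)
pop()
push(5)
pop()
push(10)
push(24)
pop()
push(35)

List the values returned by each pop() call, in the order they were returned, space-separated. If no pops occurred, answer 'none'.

Answer: 6 7 5 10

Derivation:
push(6): heap contents = [6]
pop() → 6: heap contents = []
push(7): heap contents = [7]
push(16): heap contents = [7, 16]
pop() → 7: heap contents = [16]
push(5): heap contents = [5, 16]
pop() → 5: heap contents = [16]
push(10): heap contents = [10, 16]
push(24): heap contents = [10, 16, 24]
pop() → 10: heap contents = [16, 24]
push(35): heap contents = [16, 24, 35]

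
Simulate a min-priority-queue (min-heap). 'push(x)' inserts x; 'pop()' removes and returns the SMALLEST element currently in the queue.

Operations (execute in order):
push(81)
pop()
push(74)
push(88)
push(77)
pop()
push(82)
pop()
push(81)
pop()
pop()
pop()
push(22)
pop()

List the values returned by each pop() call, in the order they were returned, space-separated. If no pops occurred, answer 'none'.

Answer: 81 74 77 81 82 88 22

Derivation:
push(81): heap contents = [81]
pop() → 81: heap contents = []
push(74): heap contents = [74]
push(88): heap contents = [74, 88]
push(77): heap contents = [74, 77, 88]
pop() → 74: heap contents = [77, 88]
push(82): heap contents = [77, 82, 88]
pop() → 77: heap contents = [82, 88]
push(81): heap contents = [81, 82, 88]
pop() → 81: heap contents = [82, 88]
pop() → 82: heap contents = [88]
pop() → 88: heap contents = []
push(22): heap contents = [22]
pop() → 22: heap contents = []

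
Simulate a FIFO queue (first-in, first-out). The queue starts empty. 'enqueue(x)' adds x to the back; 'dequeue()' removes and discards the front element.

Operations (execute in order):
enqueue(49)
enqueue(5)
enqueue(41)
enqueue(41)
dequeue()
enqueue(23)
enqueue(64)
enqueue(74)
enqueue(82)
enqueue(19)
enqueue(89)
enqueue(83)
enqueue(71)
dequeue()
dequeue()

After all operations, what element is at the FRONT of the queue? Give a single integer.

enqueue(49): queue = [49]
enqueue(5): queue = [49, 5]
enqueue(41): queue = [49, 5, 41]
enqueue(41): queue = [49, 5, 41, 41]
dequeue(): queue = [5, 41, 41]
enqueue(23): queue = [5, 41, 41, 23]
enqueue(64): queue = [5, 41, 41, 23, 64]
enqueue(74): queue = [5, 41, 41, 23, 64, 74]
enqueue(82): queue = [5, 41, 41, 23, 64, 74, 82]
enqueue(19): queue = [5, 41, 41, 23, 64, 74, 82, 19]
enqueue(89): queue = [5, 41, 41, 23, 64, 74, 82, 19, 89]
enqueue(83): queue = [5, 41, 41, 23, 64, 74, 82, 19, 89, 83]
enqueue(71): queue = [5, 41, 41, 23, 64, 74, 82, 19, 89, 83, 71]
dequeue(): queue = [41, 41, 23, 64, 74, 82, 19, 89, 83, 71]
dequeue(): queue = [41, 23, 64, 74, 82, 19, 89, 83, 71]

Answer: 41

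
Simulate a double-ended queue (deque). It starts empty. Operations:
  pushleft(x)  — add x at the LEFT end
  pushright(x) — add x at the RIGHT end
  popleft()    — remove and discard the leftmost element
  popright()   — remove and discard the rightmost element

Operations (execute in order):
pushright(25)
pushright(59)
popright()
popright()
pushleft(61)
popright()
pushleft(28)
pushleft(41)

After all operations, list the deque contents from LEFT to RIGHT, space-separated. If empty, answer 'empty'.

pushright(25): [25]
pushright(59): [25, 59]
popright(): [25]
popright(): []
pushleft(61): [61]
popright(): []
pushleft(28): [28]
pushleft(41): [41, 28]

Answer: 41 28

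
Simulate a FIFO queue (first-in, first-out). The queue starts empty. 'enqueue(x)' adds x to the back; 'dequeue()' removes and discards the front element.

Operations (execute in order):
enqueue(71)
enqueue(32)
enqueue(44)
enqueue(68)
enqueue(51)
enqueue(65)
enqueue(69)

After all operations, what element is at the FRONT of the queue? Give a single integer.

enqueue(71): queue = [71]
enqueue(32): queue = [71, 32]
enqueue(44): queue = [71, 32, 44]
enqueue(68): queue = [71, 32, 44, 68]
enqueue(51): queue = [71, 32, 44, 68, 51]
enqueue(65): queue = [71, 32, 44, 68, 51, 65]
enqueue(69): queue = [71, 32, 44, 68, 51, 65, 69]

Answer: 71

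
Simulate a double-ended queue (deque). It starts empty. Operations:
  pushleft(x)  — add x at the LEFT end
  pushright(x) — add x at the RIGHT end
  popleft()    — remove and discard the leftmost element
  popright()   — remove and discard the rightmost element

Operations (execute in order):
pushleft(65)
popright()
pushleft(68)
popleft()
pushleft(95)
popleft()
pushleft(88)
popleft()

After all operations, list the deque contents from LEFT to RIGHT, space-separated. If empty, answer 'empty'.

Answer: empty

Derivation:
pushleft(65): [65]
popright(): []
pushleft(68): [68]
popleft(): []
pushleft(95): [95]
popleft(): []
pushleft(88): [88]
popleft(): []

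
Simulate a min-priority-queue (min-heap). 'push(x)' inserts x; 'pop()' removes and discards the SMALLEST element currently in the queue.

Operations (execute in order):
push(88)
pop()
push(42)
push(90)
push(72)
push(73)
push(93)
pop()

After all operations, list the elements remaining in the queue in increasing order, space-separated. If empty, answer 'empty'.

Answer: 72 73 90 93

Derivation:
push(88): heap contents = [88]
pop() → 88: heap contents = []
push(42): heap contents = [42]
push(90): heap contents = [42, 90]
push(72): heap contents = [42, 72, 90]
push(73): heap contents = [42, 72, 73, 90]
push(93): heap contents = [42, 72, 73, 90, 93]
pop() → 42: heap contents = [72, 73, 90, 93]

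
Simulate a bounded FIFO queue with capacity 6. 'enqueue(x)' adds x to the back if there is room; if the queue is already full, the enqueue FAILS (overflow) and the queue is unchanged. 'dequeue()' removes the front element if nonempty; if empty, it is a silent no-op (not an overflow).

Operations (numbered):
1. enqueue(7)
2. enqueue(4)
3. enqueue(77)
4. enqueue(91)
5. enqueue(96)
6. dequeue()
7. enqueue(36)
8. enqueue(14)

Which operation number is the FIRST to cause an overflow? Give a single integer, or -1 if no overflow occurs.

Answer: -1

Derivation:
1. enqueue(7): size=1
2. enqueue(4): size=2
3. enqueue(77): size=3
4. enqueue(91): size=4
5. enqueue(96): size=5
6. dequeue(): size=4
7. enqueue(36): size=5
8. enqueue(14): size=6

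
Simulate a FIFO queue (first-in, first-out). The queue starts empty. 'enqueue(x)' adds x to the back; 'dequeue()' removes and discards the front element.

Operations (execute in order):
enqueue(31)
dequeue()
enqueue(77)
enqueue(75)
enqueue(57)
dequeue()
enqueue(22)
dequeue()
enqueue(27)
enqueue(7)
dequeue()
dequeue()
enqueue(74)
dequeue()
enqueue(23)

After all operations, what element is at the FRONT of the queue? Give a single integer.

enqueue(31): queue = [31]
dequeue(): queue = []
enqueue(77): queue = [77]
enqueue(75): queue = [77, 75]
enqueue(57): queue = [77, 75, 57]
dequeue(): queue = [75, 57]
enqueue(22): queue = [75, 57, 22]
dequeue(): queue = [57, 22]
enqueue(27): queue = [57, 22, 27]
enqueue(7): queue = [57, 22, 27, 7]
dequeue(): queue = [22, 27, 7]
dequeue(): queue = [27, 7]
enqueue(74): queue = [27, 7, 74]
dequeue(): queue = [7, 74]
enqueue(23): queue = [7, 74, 23]

Answer: 7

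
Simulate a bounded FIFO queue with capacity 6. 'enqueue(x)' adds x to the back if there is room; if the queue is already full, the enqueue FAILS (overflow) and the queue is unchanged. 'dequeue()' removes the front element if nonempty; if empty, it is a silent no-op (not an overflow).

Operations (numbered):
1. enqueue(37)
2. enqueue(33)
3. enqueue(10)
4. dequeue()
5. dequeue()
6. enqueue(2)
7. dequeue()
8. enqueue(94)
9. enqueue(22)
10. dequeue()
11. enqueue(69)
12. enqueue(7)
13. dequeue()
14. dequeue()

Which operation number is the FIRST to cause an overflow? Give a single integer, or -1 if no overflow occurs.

Answer: -1

Derivation:
1. enqueue(37): size=1
2. enqueue(33): size=2
3. enqueue(10): size=3
4. dequeue(): size=2
5. dequeue(): size=1
6. enqueue(2): size=2
7. dequeue(): size=1
8. enqueue(94): size=2
9. enqueue(22): size=3
10. dequeue(): size=2
11. enqueue(69): size=3
12. enqueue(7): size=4
13. dequeue(): size=3
14. dequeue(): size=2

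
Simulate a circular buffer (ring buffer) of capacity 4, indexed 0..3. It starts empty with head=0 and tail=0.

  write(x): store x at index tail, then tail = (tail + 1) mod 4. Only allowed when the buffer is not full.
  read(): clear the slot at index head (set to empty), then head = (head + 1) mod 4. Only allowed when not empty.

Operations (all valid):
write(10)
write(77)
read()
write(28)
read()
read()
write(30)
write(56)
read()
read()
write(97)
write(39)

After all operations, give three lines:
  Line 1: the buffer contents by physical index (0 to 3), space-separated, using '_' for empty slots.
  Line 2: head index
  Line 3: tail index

write(10): buf=[10 _ _ _], head=0, tail=1, size=1
write(77): buf=[10 77 _ _], head=0, tail=2, size=2
read(): buf=[_ 77 _ _], head=1, tail=2, size=1
write(28): buf=[_ 77 28 _], head=1, tail=3, size=2
read(): buf=[_ _ 28 _], head=2, tail=3, size=1
read(): buf=[_ _ _ _], head=3, tail=3, size=0
write(30): buf=[_ _ _ 30], head=3, tail=0, size=1
write(56): buf=[56 _ _ 30], head=3, tail=1, size=2
read(): buf=[56 _ _ _], head=0, tail=1, size=1
read(): buf=[_ _ _ _], head=1, tail=1, size=0
write(97): buf=[_ 97 _ _], head=1, tail=2, size=1
write(39): buf=[_ 97 39 _], head=1, tail=3, size=2

Answer: _ 97 39 _
1
3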